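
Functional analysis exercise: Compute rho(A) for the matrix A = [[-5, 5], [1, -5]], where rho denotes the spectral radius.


For a 2x2 matrix, eigenvalues satisfy lambda^2 - (trace)*lambda + det = 0
trace = -5 + -5 = -10
det = -5*-5 - 5*1 = 20
discriminant = (-10)^2 - 4*(20) = 20
spectral radius = max |eigenvalue| = 7.2361

7.2361


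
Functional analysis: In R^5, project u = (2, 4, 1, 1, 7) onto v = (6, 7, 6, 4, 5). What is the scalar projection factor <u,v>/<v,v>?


Computing <u,v> = 2*6 + 4*7 + 1*6 + 1*4 + 7*5 = 85
Computing <v,v> = 6^2 + 7^2 + 6^2 + 4^2 + 5^2 = 162
Projection coefficient = 85/162 = 0.5247

0.5247


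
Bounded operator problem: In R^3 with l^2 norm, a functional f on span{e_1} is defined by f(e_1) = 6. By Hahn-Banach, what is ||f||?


The norm of f is given by ||f|| = sup_{||x||=1} |f(x)|.
On span{e_1}, ||e_1|| = 1, so ||f|| = |f(e_1)| / ||e_1||
= |6| / 1 = 6.0000

6.0000


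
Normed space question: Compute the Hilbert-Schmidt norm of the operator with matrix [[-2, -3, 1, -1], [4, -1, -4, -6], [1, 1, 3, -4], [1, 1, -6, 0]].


The Hilbert-Schmidt norm is sqrt(sum of squares of all entries).
Sum of squares = (-2)^2 + (-3)^2 + 1^2 + (-1)^2 + 4^2 + (-1)^2 + (-4)^2 + (-6)^2 + 1^2 + 1^2 + 3^2 + (-4)^2 + 1^2 + 1^2 + (-6)^2 + 0^2
= 4 + 9 + 1 + 1 + 16 + 1 + 16 + 36 + 1 + 1 + 9 + 16 + 1 + 1 + 36 + 0 = 149
||T||_HS = sqrt(149) = 12.2066

12.2066


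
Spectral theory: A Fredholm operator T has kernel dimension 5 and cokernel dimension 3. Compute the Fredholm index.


The Fredholm index is defined as ind(T) = dim(ker T) - dim(coker T)
= 5 - 3
= 2

2


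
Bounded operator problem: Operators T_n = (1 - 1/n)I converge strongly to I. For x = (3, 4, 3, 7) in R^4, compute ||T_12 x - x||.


T_12 x - x = (1 - 1/12)x - x = -x/12
||x|| = sqrt(83) = 9.1104
||T_12 x - x|| = ||x||/12 = 9.1104/12 = 0.7592

0.7592


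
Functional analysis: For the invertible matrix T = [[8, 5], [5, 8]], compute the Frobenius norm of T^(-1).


det(T) = 8*8 - 5*5 = 39
T^(-1) = (1/39) * [[8, -5], [-5, 8]] = [[0.2051, -0.1282], [-0.1282, 0.2051]]
||T^(-1)||_F^2 = 0.2051^2 + (-0.1282)^2 + (-0.1282)^2 + 0.2051^2 = 0.1170
||T^(-1)||_F = sqrt(0.1170) = 0.3421

0.3421


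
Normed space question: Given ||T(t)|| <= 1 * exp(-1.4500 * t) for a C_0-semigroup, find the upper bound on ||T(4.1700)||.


||T(4.1700)|| <= 1 * exp(-1.4500 * 4.1700)
= 1 * exp(-6.0465)
= 1 * 0.0024
= 0.0024

0.0024


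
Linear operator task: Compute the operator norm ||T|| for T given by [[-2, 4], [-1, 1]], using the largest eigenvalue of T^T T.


A^T A = [[5, -9], [-9, 17]]
trace(A^T A) = 22, det(A^T A) = 4
discriminant = 22^2 - 4*4 = 468
Largest eigenvalue of A^T A = (trace + sqrt(disc))/2 = 21.8167
||T|| = sqrt(21.8167) = 4.6708

4.6708


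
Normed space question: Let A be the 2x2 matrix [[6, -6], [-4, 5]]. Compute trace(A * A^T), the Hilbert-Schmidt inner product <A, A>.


trace(A * A^T) = sum of squares of all entries
= 6^2 + (-6)^2 + (-4)^2 + 5^2
= 36 + 36 + 16 + 25
= 113

113


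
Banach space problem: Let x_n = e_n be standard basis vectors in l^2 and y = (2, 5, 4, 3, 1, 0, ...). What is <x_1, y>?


x_1 = e_1 is the standard basis vector with 1 in position 1.
<x_1, y> = y_1 = 2
As n -> infinity, <x_n, y> -> 0, confirming weak convergence of (x_n) to 0.

2


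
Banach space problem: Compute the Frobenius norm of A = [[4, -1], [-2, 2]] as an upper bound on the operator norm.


||A||_F^2 = sum a_ij^2
= 4^2 + (-1)^2 + (-2)^2 + 2^2
= 16 + 1 + 4 + 4 = 25
||A||_F = sqrt(25) = 5.0000

5.0000


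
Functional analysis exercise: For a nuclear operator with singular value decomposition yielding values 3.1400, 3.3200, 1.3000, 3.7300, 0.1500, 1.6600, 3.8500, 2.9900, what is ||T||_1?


The nuclear norm is the sum of all singular values.
||T||_1 = 3.1400 + 3.3200 + 1.3000 + 3.7300 + 0.1500 + 1.6600 + 3.8500 + 2.9900
= 20.1400

20.1400


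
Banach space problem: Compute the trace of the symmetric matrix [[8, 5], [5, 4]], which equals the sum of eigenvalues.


For a self-adjoint (symmetric) matrix, the eigenvalues are real.
The sum of eigenvalues equals the trace of the matrix.
trace = 8 + 4 = 12

12


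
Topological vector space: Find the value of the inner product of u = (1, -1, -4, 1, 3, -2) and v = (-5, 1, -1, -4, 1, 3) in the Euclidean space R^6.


Computing the standard inner product <u, v> = sum u_i * v_i
= 1*-5 + -1*1 + -4*-1 + 1*-4 + 3*1 + -2*3
= -5 + -1 + 4 + -4 + 3 + -6
= -9

-9


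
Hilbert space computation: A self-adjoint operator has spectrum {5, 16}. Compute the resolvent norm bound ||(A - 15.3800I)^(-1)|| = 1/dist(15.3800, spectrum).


dist(15.3800, {5, 16}) = min(|15.3800 - 5|, |15.3800 - 16|)
= min(10.3800, 0.6200) = 0.6200
Resolvent bound = 1/0.6200 = 1.6129

1.6129


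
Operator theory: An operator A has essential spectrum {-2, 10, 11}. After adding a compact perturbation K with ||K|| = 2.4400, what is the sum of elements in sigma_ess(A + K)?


By Weyl's theorem, the essential spectrum is invariant under compact perturbations.
sigma_ess(A + K) = sigma_ess(A) = {-2, 10, 11}
Sum = -2 + 10 + 11 = 19

19


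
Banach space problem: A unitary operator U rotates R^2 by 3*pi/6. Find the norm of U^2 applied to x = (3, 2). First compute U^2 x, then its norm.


U is a rotation by theta = 3*pi/6
U^2 = rotation by 2*theta = 6*pi/6
cos(6*pi/6) = -1.0000, sin(6*pi/6) = 0.0000
U^2 x = (-1.0000 * 3 - 0.0000 * 2, 0.0000 * 3 + -1.0000 * 2)
= (-3.0000, -2.0000)
||U^2 x|| = sqrt((-3.0000)^2 + (-2.0000)^2) = sqrt(13.0000) = 3.6056

3.6056


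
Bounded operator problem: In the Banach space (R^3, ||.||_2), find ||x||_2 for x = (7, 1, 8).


The l^2 norm = (sum |x_i|^2)^(1/2)
Sum of 2th powers = 49 + 1 + 64 = 114
||x||_2 = (114)^(1/2) = 10.6771

10.6771


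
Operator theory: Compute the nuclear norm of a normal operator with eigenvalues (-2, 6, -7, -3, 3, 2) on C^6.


For a normal operator, singular values equal |eigenvalues|.
Trace norm = sum |lambda_i| = 2 + 6 + 7 + 3 + 3 + 2
= 23

23


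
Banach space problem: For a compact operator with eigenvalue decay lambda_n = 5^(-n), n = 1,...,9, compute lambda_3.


The eigenvalue formula gives lambda_3 = 1/5^3
= 1/125
= 0.0080

0.0080


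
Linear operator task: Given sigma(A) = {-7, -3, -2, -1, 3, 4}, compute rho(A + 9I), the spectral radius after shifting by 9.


Spectrum of A + 9I = {2, 6, 7, 8, 12, 13}
Spectral radius = max |lambda| over the shifted spectrum
= max(2, 6, 7, 8, 12, 13) = 13

13


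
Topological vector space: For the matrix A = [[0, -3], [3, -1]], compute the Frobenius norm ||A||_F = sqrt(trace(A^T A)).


||A||_F^2 = sum a_ij^2
= 0^2 + (-3)^2 + 3^2 + (-1)^2
= 0 + 9 + 9 + 1 = 19
||A||_F = sqrt(19) = 4.3589

4.3589


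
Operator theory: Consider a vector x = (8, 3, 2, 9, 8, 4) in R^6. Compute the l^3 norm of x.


The l^3 norm = (sum |x_i|^3)^(1/3)
Sum of 3th powers = 512 + 27 + 8 + 729 + 512 + 64 = 1852
||x||_3 = (1852)^(1/3) = 12.2804

12.2804


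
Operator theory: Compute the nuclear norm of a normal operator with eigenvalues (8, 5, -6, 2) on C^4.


For a normal operator, singular values equal |eigenvalues|.
Trace norm = sum |lambda_i| = 8 + 5 + 6 + 2
= 21

21


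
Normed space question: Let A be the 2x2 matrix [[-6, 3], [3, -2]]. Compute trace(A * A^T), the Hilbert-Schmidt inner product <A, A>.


trace(A * A^T) = sum of squares of all entries
= (-6)^2 + 3^2 + 3^2 + (-2)^2
= 36 + 9 + 9 + 4
= 58

58


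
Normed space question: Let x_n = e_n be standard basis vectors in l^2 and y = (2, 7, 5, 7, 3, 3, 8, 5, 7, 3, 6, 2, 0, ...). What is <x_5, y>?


x_5 = e_5 is the standard basis vector with 1 in position 5.
<x_5, y> = y_5 = 3
As n -> infinity, <x_n, y> -> 0, confirming weak convergence of (x_n) to 0.

3


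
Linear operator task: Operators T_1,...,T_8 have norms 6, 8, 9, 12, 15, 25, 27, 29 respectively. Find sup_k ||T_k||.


By the Uniform Boundedness Principle, the supremum of norms is finite.
sup_k ||T_k|| = max(6, 8, 9, 12, 15, 25, 27, 29) = 29

29


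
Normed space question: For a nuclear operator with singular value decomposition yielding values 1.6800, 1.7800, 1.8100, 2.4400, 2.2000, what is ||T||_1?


The nuclear norm is the sum of all singular values.
||T||_1 = 1.6800 + 1.7800 + 1.8100 + 2.4400 + 2.2000
= 9.9100

9.9100


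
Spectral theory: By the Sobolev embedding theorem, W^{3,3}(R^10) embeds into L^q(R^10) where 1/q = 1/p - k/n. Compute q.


Using the Sobolev embedding formula: 1/q = 1/p - k/n
1/q = 1/3 - 3/10 = 1/30
q = 1/(1/30) = 30

30.0000


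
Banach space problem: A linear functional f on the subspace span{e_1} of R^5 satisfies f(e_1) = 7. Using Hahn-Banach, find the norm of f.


The norm of f is given by ||f|| = sup_{||x||=1} |f(x)|.
On span{e_1}, ||e_1|| = 1, so ||f|| = |f(e_1)| / ||e_1||
= |7| / 1 = 7.0000

7.0000


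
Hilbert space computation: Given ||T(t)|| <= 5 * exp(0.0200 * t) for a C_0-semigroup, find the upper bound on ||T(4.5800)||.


||T(4.5800)|| <= 5 * exp(0.0200 * 4.5800)
= 5 * exp(0.0916)
= 5 * 1.0959
= 5.4796

5.4796


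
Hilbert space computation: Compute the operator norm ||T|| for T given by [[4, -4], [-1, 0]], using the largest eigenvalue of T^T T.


A^T A = [[17, -16], [-16, 16]]
trace(A^T A) = 33, det(A^T A) = 16
discriminant = 33^2 - 4*16 = 1025
Largest eigenvalue of A^T A = (trace + sqrt(disc))/2 = 32.5078
||T|| = sqrt(32.5078) = 5.7016

5.7016


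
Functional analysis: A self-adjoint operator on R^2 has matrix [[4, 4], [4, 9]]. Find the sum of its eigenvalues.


For a self-adjoint (symmetric) matrix, the eigenvalues are real.
The sum of eigenvalues equals the trace of the matrix.
trace = 4 + 9 = 13

13


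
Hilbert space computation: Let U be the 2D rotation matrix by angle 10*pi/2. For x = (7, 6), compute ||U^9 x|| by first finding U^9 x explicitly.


U is a rotation by theta = 10*pi/2
U^9 = rotation by 9*theta = 90*pi/2 = 2*pi/2 (mod 2*pi)
cos(2*pi/2) = -1.0000, sin(2*pi/2) = 0.0000
U^9 x = (-1.0000 * 7 - 0.0000 * 6, 0.0000 * 7 + -1.0000 * 6)
= (-7.0000, -6.0000)
||U^9 x|| = sqrt((-7.0000)^2 + (-6.0000)^2) = sqrt(85.0000) = 9.2195

9.2195


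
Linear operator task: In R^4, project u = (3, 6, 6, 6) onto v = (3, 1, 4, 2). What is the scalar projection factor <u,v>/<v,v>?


Computing <u,v> = 3*3 + 6*1 + 6*4 + 6*2 = 51
Computing <v,v> = 3^2 + 1^2 + 4^2 + 2^2 = 30
Projection coefficient = 51/30 = 1.7000

1.7000


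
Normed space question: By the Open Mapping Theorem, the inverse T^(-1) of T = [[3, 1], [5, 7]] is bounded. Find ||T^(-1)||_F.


det(T) = 3*7 - 1*5 = 16
T^(-1) = (1/16) * [[7, -1], [-5, 3]] = [[0.4375, -0.0625], [-0.3125, 0.1875]]
||T^(-1)||_F^2 = 0.4375^2 + (-0.0625)^2 + (-0.3125)^2 + 0.1875^2 = 0.3281
||T^(-1)||_F = sqrt(0.3281) = 0.5728

0.5728


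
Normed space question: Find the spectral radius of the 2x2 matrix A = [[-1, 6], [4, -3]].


For a 2x2 matrix, eigenvalues satisfy lambda^2 - (trace)*lambda + det = 0
trace = -1 + -3 = -4
det = -1*-3 - 6*4 = -21
discriminant = (-4)^2 - 4*(-21) = 100
spectral radius = max |eigenvalue| = 7.0000

7.0000


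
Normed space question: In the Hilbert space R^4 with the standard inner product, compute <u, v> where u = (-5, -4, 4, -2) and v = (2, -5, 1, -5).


Computing the standard inner product <u, v> = sum u_i * v_i
= -5*2 + -4*-5 + 4*1 + -2*-5
= -10 + 20 + 4 + 10
= 24

24


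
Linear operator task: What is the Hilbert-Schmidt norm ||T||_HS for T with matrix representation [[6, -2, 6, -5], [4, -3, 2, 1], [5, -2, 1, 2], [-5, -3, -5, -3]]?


The Hilbert-Schmidt norm is sqrt(sum of squares of all entries).
Sum of squares = 6^2 + (-2)^2 + 6^2 + (-5)^2 + 4^2 + (-3)^2 + 2^2 + 1^2 + 5^2 + (-2)^2 + 1^2 + 2^2 + (-5)^2 + (-3)^2 + (-5)^2 + (-3)^2
= 36 + 4 + 36 + 25 + 16 + 9 + 4 + 1 + 25 + 4 + 1 + 4 + 25 + 9 + 25 + 9 = 233
||T||_HS = sqrt(233) = 15.2643

15.2643


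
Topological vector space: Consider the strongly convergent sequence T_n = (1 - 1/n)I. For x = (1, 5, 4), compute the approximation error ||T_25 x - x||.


T_25 x - x = (1 - 1/25)x - x = -x/25
||x|| = sqrt(42) = 6.4807
||T_25 x - x|| = ||x||/25 = 6.4807/25 = 0.2592

0.2592


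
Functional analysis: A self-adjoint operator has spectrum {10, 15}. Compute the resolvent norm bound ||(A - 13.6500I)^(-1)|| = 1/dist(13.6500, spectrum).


dist(13.6500, {10, 15}) = min(|13.6500 - 10|, |13.6500 - 15|)
= min(3.6500, 1.3500) = 1.3500
Resolvent bound = 1/1.3500 = 0.7407

0.7407


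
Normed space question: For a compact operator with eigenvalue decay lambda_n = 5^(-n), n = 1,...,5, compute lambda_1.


The eigenvalue formula gives lambda_1 = 1/5^1
= 1/5
= 0.2000

0.2000


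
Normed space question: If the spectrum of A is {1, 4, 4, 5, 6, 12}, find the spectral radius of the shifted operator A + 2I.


Spectrum of A + 2I = {3, 6, 6, 7, 8, 14}
Spectral radius = max |lambda| over the shifted spectrum
= max(3, 6, 6, 7, 8, 14) = 14

14


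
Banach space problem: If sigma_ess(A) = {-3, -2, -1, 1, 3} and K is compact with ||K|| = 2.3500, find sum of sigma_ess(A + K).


By Weyl's theorem, the essential spectrum is invariant under compact perturbations.
sigma_ess(A + K) = sigma_ess(A) = {-3, -2, -1, 1, 3}
Sum = -3 + -2 + -1 + 1 + 3 = -2

-2


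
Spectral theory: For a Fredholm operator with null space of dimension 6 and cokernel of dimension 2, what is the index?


The Fredholm index is defined as ind(T) = dim(ker T) - dim(coker T)
= 6 - 2
= 4

4


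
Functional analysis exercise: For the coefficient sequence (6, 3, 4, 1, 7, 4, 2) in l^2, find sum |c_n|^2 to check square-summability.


sum |c_n|^2 = 6^2 + 3^2 + 4^2 + 1^2 + 7^2 + 4^2 + 2^2
= 36 + 9 + 16 + 1 + 49 + 16 + 4
= 131

131


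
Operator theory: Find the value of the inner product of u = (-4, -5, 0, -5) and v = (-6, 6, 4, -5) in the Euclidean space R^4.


Computing the standard inner product <u, v> = sum u_i * v_i
= -4*-6 + -5*6 + 0*4 + -5*-5
= 24 + -30 + 0 + 25
= 19

19


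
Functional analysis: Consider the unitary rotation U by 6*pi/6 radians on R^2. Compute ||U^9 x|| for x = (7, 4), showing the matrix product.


U is a rotation by theta = 6*pi/6
U^9 = rotation by 9*theta = 54*pi/6 = 6*pi/6 (mod 2*pi)
cos(6*pi/6) = -1.0000, sin(6*pi/6) = 0.0000
U^9 x = (-1.0000 * 7 - 0.0000 * 4, 0.0000 * 7 + -1.0000 * 4)
= (-7.0000, -4.0000)
||U^9 x|| = sqrt((-7.0000)^2 + (-4.0000)^2) = sqrt(65.0000) = 8.0623

8.0623


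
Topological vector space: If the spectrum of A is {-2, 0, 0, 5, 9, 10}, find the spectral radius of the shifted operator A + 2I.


Spectrum of A + 2I = {0, 2, 2, 7, 11, 12}
Spectral radius = max |lambda| over the shifted spectrum
= max(0, 2, 2, 7, 11, 12) = 12

12


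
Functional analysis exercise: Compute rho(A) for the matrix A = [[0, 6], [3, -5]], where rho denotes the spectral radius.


For a 2x2 matrix, eigenvalues satisfy lambda^2 - (trace)*lambda + det = 0
trace = 0 + -5 = -5
det = 0*-5 - 6*3 = -18
discriminant = (-5)^2 - 4*(-18) = 97
spectral radius = max |eigenvalue| = 7.4244

7.4244


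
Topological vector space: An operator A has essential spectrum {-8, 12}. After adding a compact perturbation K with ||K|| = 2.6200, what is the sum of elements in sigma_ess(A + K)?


By Weyl's theorem, the essential spectrum is invariant under compact perturbations.
sigma_ess(A + K) = sigma_ess(A) = {-8, 12}
Sum = -8 + 12 = 4

4


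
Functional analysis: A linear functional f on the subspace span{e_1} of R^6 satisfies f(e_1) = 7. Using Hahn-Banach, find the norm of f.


The norm of f is given by ||f|| = sup_{||x||=1} |f(x)|.
On span{e_1}, ||e_1|| = 1, so ||f|| = |f(e_1)| / ||e_1||
= |7| / 1 = 7.0000

7.0000


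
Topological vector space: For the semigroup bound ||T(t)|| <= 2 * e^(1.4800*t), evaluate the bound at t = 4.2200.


||T(4.2200)|| <= 2 * exp(1.4800 * 4.2200)
= 2 * exp(6.2456)
= 2 * 515.7386
= 1031.4772

1031.4772


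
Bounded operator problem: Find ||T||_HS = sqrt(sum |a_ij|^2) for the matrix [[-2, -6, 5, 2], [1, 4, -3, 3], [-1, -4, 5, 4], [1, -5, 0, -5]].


The Hilbert-Schmidt norm is sqrt(sum of squares of all entries).
Sum of squares = (-2)^2 + (-6)^2 + 5^2 + 2^2 + 1^2 + 4^2 + (-3)^2 + 3^2 + (-1)^2 + (-4)^2 + 5^2 + 4^2 + 1^2 + (-5)^2 + 0^2 + (-5)^2
= 4 + 36 + 25 + 4 + 1 + 16 + 9 + 9 + 1 + 16 + 25 + 16 + 1 + 25 + 0 + 25 = 213
||T||_HS = sqrt(213) = 14.5945

14.5945


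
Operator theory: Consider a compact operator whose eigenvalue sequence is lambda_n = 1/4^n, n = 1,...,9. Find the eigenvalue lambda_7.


The eigenvalue formula gives lambda_7 = 1/4^7
= 1/16384
= 6.1035e-05

6.1035e-05


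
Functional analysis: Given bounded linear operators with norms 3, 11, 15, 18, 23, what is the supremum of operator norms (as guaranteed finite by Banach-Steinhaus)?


By the Uniform Boundedness Principle, the supremum of norms is finite.
sup_k ||T_k|| = max(3, 11, 15, 18, 23) = 23

23


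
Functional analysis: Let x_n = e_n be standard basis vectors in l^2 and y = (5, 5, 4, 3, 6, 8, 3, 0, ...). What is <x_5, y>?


x_5 = e_5 is the standard basis vector with 1 in position 5.
<x_5, y> = y_5 = 6
As n -> infinity, <x_n, y> -> 0, confirming weak convergence of (x_n) to 0.

6


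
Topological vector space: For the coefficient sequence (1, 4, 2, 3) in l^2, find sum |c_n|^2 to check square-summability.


sum |c_n|^2 = 1^2 + 4^2 + 2^2 + 3^2
= 1 + 16 + 4 + 9
= 30

30


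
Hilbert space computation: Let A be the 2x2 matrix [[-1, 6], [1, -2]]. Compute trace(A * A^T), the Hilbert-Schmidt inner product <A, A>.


trace(A * A^T) = sum of squares of all entries
= (-1)^2 + 6^2 + 1^2 + (-2)^2
= 1 + 36 + 1 + 4
= 42

42


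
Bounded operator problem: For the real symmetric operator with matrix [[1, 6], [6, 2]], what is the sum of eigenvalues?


For a self-adjoint (symmetric) matrix, the eigenvalues are real.
The sum of eigenvalues equals the trace of the matrix.
trace = 1 + 2 = 3

3


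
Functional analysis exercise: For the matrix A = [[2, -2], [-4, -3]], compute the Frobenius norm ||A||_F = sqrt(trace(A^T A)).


||A||_F^2 = sum a_ij^2
= 2^2 + (-2)^2 + (-4)^2 + (-3)^2
= 4 + 4 + 16 + 9 = 33
||A||_F = sqrt(33) = 5.7446

5.7446


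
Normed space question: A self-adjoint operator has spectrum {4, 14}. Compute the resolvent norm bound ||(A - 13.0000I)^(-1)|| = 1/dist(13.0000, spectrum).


dist(13.0000, {4, 14}) = min(|13.0000 - 4|, |13.0000 - 14|)
= min(9.0000, 1.0000) = 1.0000
Resolvent bound = 1/1.0000 = 1.0000

1.0000


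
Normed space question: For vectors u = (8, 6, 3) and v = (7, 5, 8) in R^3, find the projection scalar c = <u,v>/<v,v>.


Computing <u,v> = 8*7 + 6*5 + 3*8 = 110
Computing <v,v> = 7^2 + 5^2 + 8^2 = 138
Projection coefficient = 110/138 = 0.7971

0.7971


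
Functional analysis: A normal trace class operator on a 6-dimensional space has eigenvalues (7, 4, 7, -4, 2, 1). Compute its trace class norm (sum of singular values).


For a normal operator, singular values equal |eigenvalues|.
Trace norm = sum |lambda_i| = 7 + 4 + 7 + 4 + 2 + 1
= 25

25


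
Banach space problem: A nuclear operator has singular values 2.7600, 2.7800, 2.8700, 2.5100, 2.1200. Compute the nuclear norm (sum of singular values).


The nuclear norm is the sum of all singular values.
||T||_1 = 2.7600 + 2.7800 + 2.8700 + 2.5100 + 2.1200
= 13.0400

13.0400


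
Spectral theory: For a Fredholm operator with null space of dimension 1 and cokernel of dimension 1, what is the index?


The Fredholm index is defined as ind(T) = dim(ker T) - dim(coker T)
= 1 - 1
= 0

0


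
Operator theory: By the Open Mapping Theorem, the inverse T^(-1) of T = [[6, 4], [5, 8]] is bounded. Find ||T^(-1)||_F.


det(T) = 6*8 - 4*5 = 28
T^(-1) = (1/28) * [[8, -4], [-5, 6]] = [[0.2857, -0.1429], [-0.1786, 0.2143]]
||T^(-1)||_F^2 = 0.2857^2 + (-0.1429)^2 + (-0.1786)^2 + 0.2143^2 = 0.1798
||T^(-1)||_F = sqrt(0.1798) = 0.4241

0.4241


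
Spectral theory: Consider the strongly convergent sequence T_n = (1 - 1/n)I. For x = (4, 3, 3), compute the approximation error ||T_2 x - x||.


T_2 x - x = (1 - 1/2)x - x = -x/2
||x|| = sqrt(34) = 5.8310
||T_2 x - x|| = ||x||/2 = 5.8310/2 = 2.9155

2.9155


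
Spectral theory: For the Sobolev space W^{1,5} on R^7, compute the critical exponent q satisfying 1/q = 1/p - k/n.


Using the Sobolev embedding formula: 1/q = 1/p - k/n
1/q = 1/5 - 1/7 = 2/35
q = 1/(2/35) = 35/2 = 17.5000

17.5000


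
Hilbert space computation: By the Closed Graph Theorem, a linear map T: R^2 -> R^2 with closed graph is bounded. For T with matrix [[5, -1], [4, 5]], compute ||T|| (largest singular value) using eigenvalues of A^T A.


A^T A = [[41, 15], [15, 26]]
trace(A^T A) = 67, det(A^T A) = 841
discriminant = 67^2 - 4*841 = 1125
Largest eigenvalue of A^T A = (trace + sqrt(disc))/2 = 50.2705
||T|| = sqrt(50.2705) = 7.0902

7.0902


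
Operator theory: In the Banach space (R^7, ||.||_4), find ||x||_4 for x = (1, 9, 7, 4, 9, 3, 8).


The l^4 norm = (sum |x_i|^4)^(1/4)
Sum of 4th powers = 1 + 6561 + 2401 + 256 + 6561 + 81 + 4096 = 19957
||x||_4 = (19957)^(1/4) = 11.8857

11.8857


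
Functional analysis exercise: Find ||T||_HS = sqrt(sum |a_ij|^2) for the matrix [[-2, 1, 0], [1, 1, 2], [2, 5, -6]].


The Hilbert-Schmidt norm is sqrt(sum of squares of all entries).
Sum of squares = (-2)^2 + 1^2 + 0^2 + 1^2 + 1^2 + 2^2 + 2^2 + 5^2 + (-6)^2
= 4 + 1 + 0 + 1 + 1 + 4 + 4 + 25 + 36 = 76
||T||_HS = sqrt(76) = 8.7178

8.7178


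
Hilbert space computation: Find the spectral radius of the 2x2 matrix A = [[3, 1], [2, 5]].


For a 2x2 matrix, eigenvalues satisfy lambda^2 - (trace)*lambda + det = 0
trace = 3 + 5 = 8
det = 3*5 - 1*2 = 13
discriminant = 8^2 - 4*(13) = 12
spectral radius = max |eigenvalue| = 5.7321

5.7321


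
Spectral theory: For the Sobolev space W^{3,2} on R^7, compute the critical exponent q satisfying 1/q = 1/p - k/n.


Using the Sobolev embedding formula: 1/q = 1/p - k/n
1/q = 1/2 - 3/7 = 1/14
q = 1/(1/14) = 14

14.0000


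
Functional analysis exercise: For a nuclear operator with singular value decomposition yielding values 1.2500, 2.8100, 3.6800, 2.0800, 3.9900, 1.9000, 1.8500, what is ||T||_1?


The nuclear norm is the sum of all singular values.
||T||_1 = 1.2500 + 2.8100 + 3.6800 + 2.0800 + 3.9900 + 1.9000 + 1.8500
= 17.5600

17.5600


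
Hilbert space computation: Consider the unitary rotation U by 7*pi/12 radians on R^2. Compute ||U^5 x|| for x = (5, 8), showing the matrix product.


U is a rotation by theta = 7*pi/12
U^5 = rotation by 5*theta = 35*pi/12 = 11*pi/12 (mod 2*pi)
cos(11*pi/12) = -0.9659, sin(11*pi/12) = 0.2588
U^5 x = (-0.9659 * 5 - 0.2588 * 8, 0.2588 * 5 + -0.9659 * 8)
= (-6.9002, -6.4333)
||U^5 x|| = sqrt((-6.9002)^2 + (-6.4333)^2) = sqrt(89.0000) = 9.4340

9.4340


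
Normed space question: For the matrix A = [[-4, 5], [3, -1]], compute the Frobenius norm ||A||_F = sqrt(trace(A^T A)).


||A||_F^2 = sum a_ij^2
= (-4)^2 + 5^2 + 3^2 + (-1)^2
= 16 + 25 + 9 + 1 = 51
||A||_F = sqrt(51) = 7.1414

7.1414


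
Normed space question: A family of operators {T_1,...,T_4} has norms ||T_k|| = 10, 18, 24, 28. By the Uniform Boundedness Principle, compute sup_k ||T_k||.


By the Uniform Boundedness Principle, the supremum of norms is finite.
sup_k ||T_k|| = max(10, 18, 24, 28) = 28

28


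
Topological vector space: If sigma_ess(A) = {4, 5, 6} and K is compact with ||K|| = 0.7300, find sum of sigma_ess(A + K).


By Weyl's theorem, the essential spectrum is invariant under compact perturbations.
sigma_ess(A + K) = sigma_ess(A) = {4, 5, 6}
Sum = 4 + 5 + 6 = 15

15


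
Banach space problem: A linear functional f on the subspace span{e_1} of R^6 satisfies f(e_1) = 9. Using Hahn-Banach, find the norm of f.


The norm of f is given by ||f|| = sup_{||x||=1} |f(x)|.
On span{e_1}, ||e_1|| = 1, so ||f|| = |f(e_1)| / ||e_1||
= |9| / 1 = 9.0000

9.0000


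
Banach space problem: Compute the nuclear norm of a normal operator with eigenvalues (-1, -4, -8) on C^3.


For a normal operator, singular values equal |eigenvalues|.
Trace norm = sum |lambda_i| = 1 + 4 + 8
= 13

13


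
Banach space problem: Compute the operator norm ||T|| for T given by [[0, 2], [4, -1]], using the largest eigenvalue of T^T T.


A^T A = [[16, -4], [-4, 5]]
trace(A^T A) = 21, det(A^T A) = 64
discriminant = 21^2 - 4*64 = 185
Largest eigenvalue of A^T A = (trace + sqrt(disc))/2 = 17.3007
||T|| = sqrt(17.3007) = 4.1594

4.1594


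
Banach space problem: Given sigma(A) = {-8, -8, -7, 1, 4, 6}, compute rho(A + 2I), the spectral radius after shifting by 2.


Spectrum of A + 2I = {-6, -6, -5, 3, 6, 8}
Spectral radius = max |lambda| over the shifted spectrum
= max(6, 6, 5, 3, 6, 8) = 8

8


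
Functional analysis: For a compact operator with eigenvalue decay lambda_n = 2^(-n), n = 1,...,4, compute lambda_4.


The eigenvalue formula gives lambda_4 = 1/2^4
= 1/16
= 0.0625

0.0625


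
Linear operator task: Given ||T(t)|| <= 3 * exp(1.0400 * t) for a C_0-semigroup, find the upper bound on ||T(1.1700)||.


||T(1.1700)|| <= 3 * exp(1.0400 * 1.1700)
= 3 * exp(1.2168)
= 3 * 3.3764
= 10.1291

10.1291


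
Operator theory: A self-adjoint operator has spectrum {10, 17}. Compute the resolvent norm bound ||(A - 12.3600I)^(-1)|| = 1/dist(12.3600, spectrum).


dist(12.3600, {10, 17}) = min(|12.3600 - 10|, |12.3600 - 17|)
= min(2.3600, 4.6400) = 2.3600
Resolvent bound = 1/2.3600 = 0.4237

0.4237


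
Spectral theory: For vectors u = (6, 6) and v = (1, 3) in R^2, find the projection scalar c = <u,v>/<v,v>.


Computing <u,v> = 6*1 + 6*3 = 24
Computing <v,v> = 1^2 + 3^2 = 10
Projection coefficient = 24/10 = 2.4000

2.4000


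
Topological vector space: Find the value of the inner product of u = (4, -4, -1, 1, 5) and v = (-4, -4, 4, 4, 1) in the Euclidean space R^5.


Computing the standard inner product <u, v> = sum u_i * v_i
= 4*-4 + -4*-4 + -1*4 + 1*4 + 5*1
= -16 + 16 + -4 + 4 + 5
= 5

5


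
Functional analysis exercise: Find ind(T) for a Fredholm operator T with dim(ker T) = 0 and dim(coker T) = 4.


The Fredholm index is defined as ind(T) = dim(ker T) - dim(coker T)
= 0 - 4
= -4

-4


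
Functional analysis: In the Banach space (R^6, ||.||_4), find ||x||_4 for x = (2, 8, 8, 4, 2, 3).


The l^4 norm = (sum |x_i|^4)^(1/4)
Sum of 4th powers = 16 + 4096 + 4096 + 256 + 16 + 81 = 8561
||x||_4 = (8561)^(1/4) = 9.6190

9.6190


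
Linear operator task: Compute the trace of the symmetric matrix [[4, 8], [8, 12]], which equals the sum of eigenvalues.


For a self-adjoint (symmetric) matrix, the eigenvalues are real.
The sum of eigenvalues equals the trace of the matrix.
trace = 4 + 12 = 16

16


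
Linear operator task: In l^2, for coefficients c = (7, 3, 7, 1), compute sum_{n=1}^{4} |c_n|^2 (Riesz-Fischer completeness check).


sum |c_n|^2 = 7^2 + 3^2 + 7^2 + 1^2
= 49 + 9 + 49 + 1
= 108

108


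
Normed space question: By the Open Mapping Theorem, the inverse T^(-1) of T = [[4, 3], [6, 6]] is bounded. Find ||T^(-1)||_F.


det(T) = 4*6 - 3*6 = 6
T^(-1) = (1/6) * [[6, -3], [-6, 4]] = [[1.0000, -0.5000], [-1.0000, 0.6667]]
||T^(-1)||_F^2 = 1.0000^2 + (-0.5000)^2 + (-1.0000)^2 + 0.6667^2 = 2.6944
||T^(-1)||_F = sqrt(2.6944) = 1.6415

1.6415


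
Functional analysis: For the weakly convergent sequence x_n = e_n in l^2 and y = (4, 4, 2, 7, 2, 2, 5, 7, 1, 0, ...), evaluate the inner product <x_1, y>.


x_1 = e_1 is the standard basis vector with 1 in position 1.
<x_1, y> = y_1 = 4
As n -> infinity, <x_n, y> -> 0, confirming weak convergence of (x_n) to 0.

4


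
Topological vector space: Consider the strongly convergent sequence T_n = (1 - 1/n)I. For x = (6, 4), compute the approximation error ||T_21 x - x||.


T_21 x - x = (1 - 1/21)x - x = -x/21
||x|| = sqrt(52) = 7.2111
||T_21 x - x|| = ||x||/21 = 7.2111/21 = 0.3434

0.3434


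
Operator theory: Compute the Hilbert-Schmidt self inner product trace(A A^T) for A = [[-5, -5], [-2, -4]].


trace(A * A^T) = sum of squares of all entries
= (-5)^2 + (-5)^2 + (-2)^2 + (-4)^2
= 25 + 25 + 4 + 16
= 70

70


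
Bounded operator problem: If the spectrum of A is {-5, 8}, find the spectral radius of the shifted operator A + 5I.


Spectrum of A + 5I = {0, 13}
Spectral radius = max |lambda| over the shifted spectrum
= max(0, 13) = 13

13


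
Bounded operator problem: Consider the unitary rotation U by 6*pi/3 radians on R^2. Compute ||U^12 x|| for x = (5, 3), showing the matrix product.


U is a rotation by theta = 6*pi/3
U^12 = rotation by 12*theta = 72*pi/3 = 0*pi/3 (mod 2*pi)
cos(0*pi/3) = 1.0000, sin(0*pi/3) = 0.0000
U^12 x = (1.0000 * 5 - 0.0000 * 3, 0.0000 * 5 + 1.0000 * 3)
= (5.0000, 3.0000)
||U^12 x|| = sqrt(5.0000^2 + 3.0000^2) = sqrt(34.0000) = 5.8310

5.8310


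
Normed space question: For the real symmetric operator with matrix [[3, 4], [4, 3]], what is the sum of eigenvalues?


For a self-adjoint (symmetric) matrix, the eigenvalues are real.
The sum of eigenvalues equals the trace of the matrix.
trace = 3 + 3 = 6

6


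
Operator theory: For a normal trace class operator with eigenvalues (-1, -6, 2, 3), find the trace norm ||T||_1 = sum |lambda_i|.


For a normal operator, singular values equal |eigenvalues|.
Trace norm = sum |lambda_i| = 1 + 6 + 2 + 3
= 12

12


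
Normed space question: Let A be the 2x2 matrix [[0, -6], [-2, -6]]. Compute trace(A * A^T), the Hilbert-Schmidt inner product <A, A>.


trace(A * A^T) = sum of squares of all entries
= 0^2 + (-6)^2 + (-2)^2 + (-6)^2
= 0 + 36 + 4 + 36
= 76

76


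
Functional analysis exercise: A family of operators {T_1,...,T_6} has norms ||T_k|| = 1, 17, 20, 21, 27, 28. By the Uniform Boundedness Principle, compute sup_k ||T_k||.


By the Uniform Boundedness Principle, the supremum of norms is finite.
sup_k ||T_k|| = max(1, 17, 20, 21, 27, 28) = 28

28


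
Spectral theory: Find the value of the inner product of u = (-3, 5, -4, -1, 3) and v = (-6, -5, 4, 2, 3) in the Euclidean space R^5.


Computing the standard inner product <u, v> = sum u_i * v_i
= -3*-6 + 5*-5 + -4*4 + -1*2 + 3*3
= 18 + -25 + -16 + -2 + 9
= -16

-16


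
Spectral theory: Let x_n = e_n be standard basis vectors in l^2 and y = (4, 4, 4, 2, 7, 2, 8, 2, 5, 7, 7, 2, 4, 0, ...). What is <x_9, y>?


x_9 = e_9 is the standard basis vector with 1 in position 9.
<x_9, y> = y_9 = 5
As n -> infinity, <x_n, y> -> 0, confirming weak convergence of (x_n) to 0.

5


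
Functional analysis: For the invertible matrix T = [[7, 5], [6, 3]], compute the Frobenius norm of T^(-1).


det(T) = 7*3 - 5*6 = -9
T^(-1) = (1/-9) * [[3, -5], [-6, 7]] = [[-0.3333, 0.5556], [0.6667, -0.7778]]
||T^(-1)||_F^2 = (-0.3333)^2 + 0.5556^2 + 0.6667^2 + (-0.7778)^2 = 1.4691
||T^(-1)||_F = sqrt(1.4691) = 1.2121

1.2121


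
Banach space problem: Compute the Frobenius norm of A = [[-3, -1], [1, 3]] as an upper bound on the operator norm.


||A||_F^2 = sum a_ij^2
= (-3)^2 + (-1)^2 + 1^2 + 3^2
= 9 + 1 + 1 + 9 = 20
||A||_F = sqrt(20) = 4.4721

4.4721


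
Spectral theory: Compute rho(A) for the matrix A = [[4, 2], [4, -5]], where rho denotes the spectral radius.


For a 2x2 matrix, eigenvalues satisfy lambda^2 - (trace)*lambda + det = 0
trace = 4 + -5 = -1
det = 4*-5 - 2*4 = -28
discriminant = (-1)^2 - 4*(-28) = 113
spectral radius = max |eigenvalue| = 5.8151

5.8151


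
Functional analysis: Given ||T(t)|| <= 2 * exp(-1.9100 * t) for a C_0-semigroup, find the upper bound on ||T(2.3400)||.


||T(2.3400)|| <= 2 * exp(-1.9100 * 2.3400)
= 2 * exp(-4.4694)
= 2 * 0.0115
= 0.0229

0.0229


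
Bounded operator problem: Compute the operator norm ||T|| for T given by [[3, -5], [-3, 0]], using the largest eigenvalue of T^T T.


A^T A = [[18, -15], [-15, 25]]
trace(A^T A) = 43, det(A^T A) = 225
discriminant = 43^2 - 4*225 = 949
Largest eigenvalue of A^T A = (trace + sqrt(disc))/2 = 36.9029
||T|| = sqrt(36.9029) = 6.0748

6.0748


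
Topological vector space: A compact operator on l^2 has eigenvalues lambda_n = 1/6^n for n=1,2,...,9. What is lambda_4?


The eigenvalue formula gives lambda_4 = 1/6^4
= 1/1296
= 7.7160e-04

7.7160e-04


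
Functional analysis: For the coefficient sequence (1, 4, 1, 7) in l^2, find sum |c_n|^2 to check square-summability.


sum |c_n|^2 = 1^2 + 4^2 + 1^2 + 7^2
= 1 + 16 + 1 + 49
= 67

67


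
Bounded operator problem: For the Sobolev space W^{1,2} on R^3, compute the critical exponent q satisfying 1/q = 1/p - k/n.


Using the Sobolev embedding formula: 1/q = 1/p - k/n
1/q = 1/2 - 1/3 = 1/6
q = 1/(1/6) = 6

6.0000


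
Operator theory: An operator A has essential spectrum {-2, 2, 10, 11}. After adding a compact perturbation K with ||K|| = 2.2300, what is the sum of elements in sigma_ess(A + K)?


By Weyl's theorem, the essential spectrum is invariant under compact perturbations.
sigma_ess(A + K) = sigma_ess(A) = {-2, 2, 10, 11}
Sum = -2 + 2 + 10 + 11 = 21

21


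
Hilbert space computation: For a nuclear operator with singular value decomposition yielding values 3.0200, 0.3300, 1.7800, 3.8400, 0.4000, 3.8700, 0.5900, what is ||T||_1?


The nuclear norm is the sum of all singular values.
||T||_1 = 3.0200 + 0.3300 + 1.7800 + 3.8400 + 0.4000 + 3.8700 + 0.5900
= 13.8300

13.8300


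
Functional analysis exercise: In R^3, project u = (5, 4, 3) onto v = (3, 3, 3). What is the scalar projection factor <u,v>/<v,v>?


Computing <u,v> = 5*3 + 4*3 + 3*3 = 36
Computing <v,v> = 3^2 + 3^2 + 3^2 = 27
Projection coefficient = 36/27 = 1.3333

1.3333


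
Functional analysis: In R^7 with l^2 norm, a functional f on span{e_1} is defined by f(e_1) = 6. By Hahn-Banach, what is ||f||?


The norm of f is given by ||f|| = sup_{||x||=1} |f(x)|.
On span{e_1}, ||e_1|| = 1, so ||f|| = |f(e_1)| / ||e_1||
= |6| / 1 = 6.0000

6.0000


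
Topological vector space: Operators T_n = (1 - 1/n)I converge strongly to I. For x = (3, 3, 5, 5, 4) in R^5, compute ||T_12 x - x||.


T_12 x - x = (1 - 1/12)x - x = -x/12
||x|| = sqrt(84) = 9.1652
||T_12 x - x|| = ||x||/12 = 9.1652/12 = 0.7638

0.7638


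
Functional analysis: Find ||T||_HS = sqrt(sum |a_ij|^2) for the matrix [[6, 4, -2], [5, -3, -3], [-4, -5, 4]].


The Hilbert-Schmidt norm is sqrt(sum of squares of all entries).
Sum of squares = 6^2 + 4^2 + (-2)^2 + 5^2 + (-3)^2 + (-3)^2 + (-4)^2 + (-5)^2 + 4^2
= 36 + 16 + 4 + 25 + 9 + 9 + 16 + 25 + 16 = 156
||T||_HS = sqrt(156) = 12.4900

12.4900


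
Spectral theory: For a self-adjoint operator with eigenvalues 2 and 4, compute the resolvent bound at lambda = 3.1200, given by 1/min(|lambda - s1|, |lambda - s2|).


dist(3.1200, {2, 4}) = min(|3.1200 - 2|, |3.1200 - 4|)
= min(1.1200, 0.8800) = 0.8800
Resolvent bound = 1/0.8800 = 1.1364

1.1364


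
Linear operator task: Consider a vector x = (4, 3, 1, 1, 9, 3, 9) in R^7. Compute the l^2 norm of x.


The l^2 norm = (sum |x_i|^2)^(1/2)
Sum of 2th powers = 16 + 9 + 1 + 1 + 81 + 9 + 81 = 198
||x||_2 = (198)^(1/2) = 14.0712

14.0712


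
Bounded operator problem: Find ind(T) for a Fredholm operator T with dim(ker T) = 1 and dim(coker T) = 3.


The Fredholm index is defined as ind(T) = dim(ker T) - dim(coker T)
= 1 - 3
= -2

-2


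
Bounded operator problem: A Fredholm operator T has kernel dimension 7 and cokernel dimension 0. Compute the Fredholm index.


The Fredholm index is defined as ind(T) = dim(ker T) - dim(coker T)
= 7 - 0
= 7

7


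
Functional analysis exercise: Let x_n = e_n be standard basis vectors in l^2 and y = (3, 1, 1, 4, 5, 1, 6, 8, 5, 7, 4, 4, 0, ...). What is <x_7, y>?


x_7 = e_7 is the standard basis vector with 1 in position 7.
<x_7, y> = y_7 = 6
As n -> infinity, <x_n, y> -> 0, confirming weak convergence of (x_n) to 0.

6


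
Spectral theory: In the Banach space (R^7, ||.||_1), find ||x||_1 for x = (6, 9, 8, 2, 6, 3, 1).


The l^1 norm equals the sum of absolute values of all components.
||x||_1 = 6 + 9 + 8 + 2 + 6 + 3 + 1
= 35

35.0000


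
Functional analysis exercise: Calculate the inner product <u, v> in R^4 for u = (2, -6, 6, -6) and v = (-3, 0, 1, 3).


Computing the standard inner product <u, v> = sum u_i * v_i
= 2*-3 + -6*0 + 6*1 + -6*3
= -6 + 0 + 6 + -18
= -18

-18


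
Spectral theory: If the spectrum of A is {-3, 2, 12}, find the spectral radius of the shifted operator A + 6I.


Spectrum of A + 6I = {3, 8, 18}
Spectral radius = max |lambda| over the shifted spectrum
= max(3, 8, 18) = 18

18


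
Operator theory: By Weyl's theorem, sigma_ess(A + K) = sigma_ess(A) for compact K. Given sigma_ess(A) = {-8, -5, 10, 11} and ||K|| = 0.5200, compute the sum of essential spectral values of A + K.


By Weyl's theorem, the essential spectrum is invariant under compact perturbations.
sigma_ess(A + K) = sigma_ess(A) = {-8, -5, 10, 11}
Sum = -8 + -5 + 10 + 11 = 8

8


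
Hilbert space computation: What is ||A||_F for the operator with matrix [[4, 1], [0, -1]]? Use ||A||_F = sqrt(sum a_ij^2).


||A||_F^2 = sum a_ij^2
= 4^2 + 1^2 + 0^2 + (-1)^2
= 16 + 1 + 0 + 1 = 18
||A||_F = sqrt(18) = 4.2426

4.2426


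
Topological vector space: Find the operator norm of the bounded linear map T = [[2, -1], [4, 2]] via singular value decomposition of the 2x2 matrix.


A^T A = [[20, 6], [6, 5]]
trace(A^T A) = 25, det(A^T A) = 64
discriminant = 25^2 - 4*64 = 369
Largest eigenvalue of A^T A = (trace + sqrt(disc))/2 = 22.1047
||T|| = sqrt(22.1047) = 4.7016

4.7016


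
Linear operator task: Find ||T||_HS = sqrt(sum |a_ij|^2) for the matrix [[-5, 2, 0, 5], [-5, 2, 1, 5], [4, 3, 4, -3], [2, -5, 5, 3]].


The Hilbert-Schmidt norm is sqrt(sum of squares of all entries).
Sum of squares = (-5)^2 + 2^2 + 0^2 + 5^2 + (-5)^2 + 2^2 + 1^2 + 5^2 + 4^2 + 3^2 + 4^2 + (-3)^2 + 2^2 + (-5)^2 + 5^2 + 3^2
= 25 + 4 + 0 + 25 + 25 + 4 + 1 + 25 + 16 + 9 + 16 + 9 + 4 + 25 + 25 + 9 = 222
||T||_HS = sqrt(222) = 14.8997

14.8997


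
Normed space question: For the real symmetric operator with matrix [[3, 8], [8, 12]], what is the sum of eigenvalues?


For a self-adjoint (symmetric) matrix, the eigenvalues are real.
The sum of eigenvalues equals the trace of the matrix.
trace = 3 + 12 = 15

15


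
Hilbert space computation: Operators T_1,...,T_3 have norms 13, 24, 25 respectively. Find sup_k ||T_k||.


By the Uniform Boundedness Principle, the supremum of norms is finite.
sup_k ||T_k|| = max(13, 24, 25) = 25

25


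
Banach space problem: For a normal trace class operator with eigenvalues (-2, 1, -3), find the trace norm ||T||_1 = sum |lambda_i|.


For a normal operator, singular values equal |eigenvalues|.
Trace norm = sum |lambda_i| = 2 + 1 + 3
= 6

6


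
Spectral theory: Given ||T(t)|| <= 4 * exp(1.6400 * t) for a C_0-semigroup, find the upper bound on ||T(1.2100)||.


||T(1.2100)|| <= 4 * exp(1.6400 * 1.2100)
= 4 * exp(1.9844)
= 4 * 7.2747
= 29.0987

29.0987


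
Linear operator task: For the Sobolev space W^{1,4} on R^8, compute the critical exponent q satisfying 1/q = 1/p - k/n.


Using the Sobolev embedding formula: 1/q = 1/p - k/n
1/q = 1/4 - 1/8 = 1/8
q = 1/(1/8) = 8

8.0000


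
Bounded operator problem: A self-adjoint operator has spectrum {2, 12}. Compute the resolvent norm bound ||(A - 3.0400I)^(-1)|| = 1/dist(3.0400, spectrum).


dist(3.0400, {2, 12}) = min(|3.0400 - 2|, |3.0400 - 12|)
= min(1.0400, 8.9600) = 1.0400
Resolvent bound = 1/1.0400 = 0.9615

0.9615


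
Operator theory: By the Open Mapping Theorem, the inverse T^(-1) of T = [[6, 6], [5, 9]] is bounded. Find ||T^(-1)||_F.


det(T) = 6*9 - 6*5 = 24
T^(-1) = (1/24) * [[9, -6], [-5, 6]] = [[0.3750, -0.2500], [-0.2083, 0.2500]]
||T^(-1)||_F^2 = 0.3750^2 + (-0.2500)^2 + (-0.2083)^2 + 0.2500^2 = 0.3090
||T^(-1)||_F = sqrt(0.3090) = 0.5559

0.5559


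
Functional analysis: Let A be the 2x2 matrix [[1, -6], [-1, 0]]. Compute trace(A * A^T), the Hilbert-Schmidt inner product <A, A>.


trace(A * A^T) = sum of squares of all entries
= 1^2 + (-6)^2 + (-1)^2 + 0^2
= 1 + 36 + 1 + 0
= 38

38


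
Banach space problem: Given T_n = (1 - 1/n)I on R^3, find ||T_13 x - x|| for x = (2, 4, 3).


T_13 x - x = (1 - 1/13)x - x = -x/13
||x|| = sqrt(29) = 5.3852
||T_13 x - x|| = ||x||/13 = 5.3852/13 = 0.4142

0.4142
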